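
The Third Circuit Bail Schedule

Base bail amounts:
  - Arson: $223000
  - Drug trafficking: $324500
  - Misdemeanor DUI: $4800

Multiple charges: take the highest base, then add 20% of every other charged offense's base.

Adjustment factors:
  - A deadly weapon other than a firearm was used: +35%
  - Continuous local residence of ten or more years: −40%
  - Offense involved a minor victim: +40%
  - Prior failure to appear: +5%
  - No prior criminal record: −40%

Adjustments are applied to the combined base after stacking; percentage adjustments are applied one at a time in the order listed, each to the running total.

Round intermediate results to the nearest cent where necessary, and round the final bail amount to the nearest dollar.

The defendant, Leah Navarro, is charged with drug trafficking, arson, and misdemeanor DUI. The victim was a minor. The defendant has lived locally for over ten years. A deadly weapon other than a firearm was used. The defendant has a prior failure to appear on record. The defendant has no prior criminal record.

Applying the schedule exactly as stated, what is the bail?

$264378

Base amounts from the schedule: drug trafficking $324500; arson $223000; misdemeanor DUI $4800.
Stacking rule: highest base plus 20% of each additional charge. Highest is drug trafficking at $324500. Additional: $223000 × 20% = $44600; $4800 × 20% = $960. Combined base = $324500 + $45560 = $370060.
A deadly weapon other than a firearm was used (+35%): $370060 × 1.35 = $499581.
Continuous local residence of ten or more years (−40%): $499581 × 0.6 = $299748.60.
Offense involved a minor victim (+40%): $299748.60 × 1.4 = $419648.04.
Prior failure to appear (+5%): $419648.04 × 1.05 = $440630.44.
No prior criminal record (−40%): $440630.44 × 0.6 = $264378.26.
Rounded to the nearest dollar: $264378.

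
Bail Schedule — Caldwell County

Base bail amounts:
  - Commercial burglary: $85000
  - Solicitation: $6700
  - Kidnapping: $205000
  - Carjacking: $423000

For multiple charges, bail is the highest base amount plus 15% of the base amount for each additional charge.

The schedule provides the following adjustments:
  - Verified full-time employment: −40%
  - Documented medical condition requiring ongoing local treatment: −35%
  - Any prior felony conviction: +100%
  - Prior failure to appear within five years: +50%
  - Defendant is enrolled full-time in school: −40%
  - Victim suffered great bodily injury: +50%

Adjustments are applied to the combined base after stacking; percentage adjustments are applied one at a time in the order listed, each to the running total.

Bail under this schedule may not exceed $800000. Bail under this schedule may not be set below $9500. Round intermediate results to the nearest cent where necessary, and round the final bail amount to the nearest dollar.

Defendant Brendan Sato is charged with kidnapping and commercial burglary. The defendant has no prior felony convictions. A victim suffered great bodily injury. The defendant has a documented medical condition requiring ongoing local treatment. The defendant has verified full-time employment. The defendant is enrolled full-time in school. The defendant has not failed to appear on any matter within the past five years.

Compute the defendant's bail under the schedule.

Base amounts from the schedule: kidnapping $205000; commercial burglary $85000.
Stacking rule: highest base plus 15% of each additional charge. Highest is kidnapping at $205000. Additional: $85000 × 15% = $12750. Combined base = $205000 + $12750 = $217750.
Verified full-time employment (−40%): $217750 × 0.6 = $130650.
Documented medical condition requiring ongoing local treatment (−35%): $130650 × 0.65 = $84922.50.
Defendant is enrolled full-time in school (−40%): $84922.50 × 0.6 = $50953.50.
Victim suffered great bodily injury (+50%): $50953.50 × 1.5 = $76430.25.
$76430.25 is within the $800000 maximum.
$76430.25 is at or above the $9500 minimum.
Rounded to the nearest dollar: $76430.

$76430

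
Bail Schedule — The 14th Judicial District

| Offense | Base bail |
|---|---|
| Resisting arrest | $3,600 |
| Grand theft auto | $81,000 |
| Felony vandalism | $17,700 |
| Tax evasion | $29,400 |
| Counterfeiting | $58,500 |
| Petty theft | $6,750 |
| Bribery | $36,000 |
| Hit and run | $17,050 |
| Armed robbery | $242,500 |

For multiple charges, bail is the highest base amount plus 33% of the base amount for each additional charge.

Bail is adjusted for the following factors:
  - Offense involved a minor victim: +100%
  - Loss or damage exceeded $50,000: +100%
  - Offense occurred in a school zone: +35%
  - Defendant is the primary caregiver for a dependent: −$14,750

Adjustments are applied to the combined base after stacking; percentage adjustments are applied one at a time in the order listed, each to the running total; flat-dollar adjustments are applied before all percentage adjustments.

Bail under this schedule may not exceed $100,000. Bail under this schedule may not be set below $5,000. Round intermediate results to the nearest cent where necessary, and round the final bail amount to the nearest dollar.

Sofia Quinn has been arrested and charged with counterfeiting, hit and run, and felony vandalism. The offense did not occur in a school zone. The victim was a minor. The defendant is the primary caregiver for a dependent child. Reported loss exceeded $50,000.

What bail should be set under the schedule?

Base amounts from the schedule: counterfeiting $58,500; hit and run $17,050; felony vandalism $17,700.
Stacking rule: highest base plus 33% of each additional charge. Highest is counterfeiting at $58,500. Additional: $17,050 × 33% = $5,626.50; $17,700 × 33% = $5,841. Combined base = $58,500 + $11,467.50 = $69,967.50.
Defendant is the primary caregiver for a dependent (−$14,750 flat): $69,967.50 − $14,750 = $55,217.50.
Offense involved a minor victim (+100%): $55,217.50 × 2 = $110,435.
Loss or damage exceeded $50,000 (+100%): $110,435 × 2 = $220,870.
Result $220,870 exceeds the maximum of $100,000; bail is capped at $100,000.
$100,000 is at or above the $5,000 minimum.

$100,000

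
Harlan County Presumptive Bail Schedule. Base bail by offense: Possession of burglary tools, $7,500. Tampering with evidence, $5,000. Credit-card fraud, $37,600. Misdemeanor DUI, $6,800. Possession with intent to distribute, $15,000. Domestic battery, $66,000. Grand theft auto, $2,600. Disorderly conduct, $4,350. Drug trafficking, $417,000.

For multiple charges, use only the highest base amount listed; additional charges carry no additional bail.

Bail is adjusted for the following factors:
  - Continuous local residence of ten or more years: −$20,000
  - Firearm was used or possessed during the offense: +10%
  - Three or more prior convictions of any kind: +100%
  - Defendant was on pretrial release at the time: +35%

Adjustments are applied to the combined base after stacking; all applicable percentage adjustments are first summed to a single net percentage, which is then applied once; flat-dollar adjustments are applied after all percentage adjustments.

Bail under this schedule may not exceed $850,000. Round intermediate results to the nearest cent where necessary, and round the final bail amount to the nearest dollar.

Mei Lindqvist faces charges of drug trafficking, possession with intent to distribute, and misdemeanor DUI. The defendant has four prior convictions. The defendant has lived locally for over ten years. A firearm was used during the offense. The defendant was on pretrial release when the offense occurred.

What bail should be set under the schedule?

Base amounts from the schedule: drug trafficking $417,000; possession with intent to distribute $15,000; misdemeanor DUI $6,800.
Stacking rule: use the highest base only. Highest is drug trafficking at $417,000. Combined base = $417,000.
Net percentage adjustment: +10% +100% +35% = +145%. $417,000 × 2.45 = $1,021,650.
Continuous local residence of ten or more years (−$20,000 flat): $1,021,650 − $20,000 = $1,001,650.
Result $1,001,650 exceeds the maximum of $850,000; bail is capped at $850,000.

$850,000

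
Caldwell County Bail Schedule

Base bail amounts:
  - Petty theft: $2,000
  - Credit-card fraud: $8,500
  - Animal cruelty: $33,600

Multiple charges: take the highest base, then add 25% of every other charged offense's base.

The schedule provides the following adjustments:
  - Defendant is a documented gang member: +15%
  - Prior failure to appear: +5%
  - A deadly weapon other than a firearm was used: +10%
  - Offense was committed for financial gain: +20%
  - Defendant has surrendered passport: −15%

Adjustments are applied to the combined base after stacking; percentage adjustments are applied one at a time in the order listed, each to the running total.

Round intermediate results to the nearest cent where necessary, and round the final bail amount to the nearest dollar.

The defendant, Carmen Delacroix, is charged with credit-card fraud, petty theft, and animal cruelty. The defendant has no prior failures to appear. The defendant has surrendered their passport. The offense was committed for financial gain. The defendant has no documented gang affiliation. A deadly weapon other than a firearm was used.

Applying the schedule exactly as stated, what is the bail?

$40,644

Base amounts from the schedule: credit-card fraud $8,500; petty theft $2,000; animal cruelty $33,600.
Stacking rule: highest base plus 25% of each additional charge. Highest is animal cruelty at $33,600. Additional: $8,500 × 25% = $2,125; $2,000 × 25% = $500. Combined base = $33,600 + $2,625 = $36,225.
A deadly weapon other than a firearm was used (+10%): $36,225 × 1.1 = $39,847.50.
Offense was committed for financial gain (+20%): $39,847.50 × 1.2 = $47,817.
Defendant has surrendered passport (−15%): $47,817 × 0.85 = $40,644.45.
Rounded to the nearest dollar: $40,644.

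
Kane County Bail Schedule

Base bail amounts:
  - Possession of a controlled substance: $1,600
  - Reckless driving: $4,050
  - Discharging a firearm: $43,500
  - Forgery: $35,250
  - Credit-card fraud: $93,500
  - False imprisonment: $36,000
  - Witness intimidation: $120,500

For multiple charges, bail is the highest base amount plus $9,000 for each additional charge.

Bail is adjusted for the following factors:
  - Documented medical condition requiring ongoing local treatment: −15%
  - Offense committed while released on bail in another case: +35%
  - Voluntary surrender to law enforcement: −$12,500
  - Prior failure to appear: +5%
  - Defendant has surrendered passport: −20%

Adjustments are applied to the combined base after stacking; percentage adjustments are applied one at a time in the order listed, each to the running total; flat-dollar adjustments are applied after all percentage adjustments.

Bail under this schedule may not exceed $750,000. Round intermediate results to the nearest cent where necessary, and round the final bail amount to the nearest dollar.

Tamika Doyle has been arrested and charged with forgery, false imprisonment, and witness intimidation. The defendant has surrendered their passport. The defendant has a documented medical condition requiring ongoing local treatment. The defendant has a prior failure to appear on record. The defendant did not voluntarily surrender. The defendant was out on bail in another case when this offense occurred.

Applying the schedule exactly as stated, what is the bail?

$133,500

Base amounts from the schedule: forgery $35,250; false imprisonment $36,000; witness intimidation $120,500.
Stacking rule: highest base plus $9,000 per additional charge. Highest is witness intimidation at $120,500; 2 additional charges → +$18,000. Combined base = $138,500.
Documented medical condition requiring ongoing local treatment (−15%): $138,500 × 0.85 = $117,725.
Offense committed while released on bail in another case (+35%): $117,725 × 1.35 = $158,928.75.
Prior failure to appear (+5%): $158,928.75 × 1.05 = $166,875.19.
Defendant has surrendered passport (−20%): $166,875.19 × 0.8 = $133,500.15.
$133,500.15 is within the $750,000 maximum.
Rounded to the nearest dollar: $133,500.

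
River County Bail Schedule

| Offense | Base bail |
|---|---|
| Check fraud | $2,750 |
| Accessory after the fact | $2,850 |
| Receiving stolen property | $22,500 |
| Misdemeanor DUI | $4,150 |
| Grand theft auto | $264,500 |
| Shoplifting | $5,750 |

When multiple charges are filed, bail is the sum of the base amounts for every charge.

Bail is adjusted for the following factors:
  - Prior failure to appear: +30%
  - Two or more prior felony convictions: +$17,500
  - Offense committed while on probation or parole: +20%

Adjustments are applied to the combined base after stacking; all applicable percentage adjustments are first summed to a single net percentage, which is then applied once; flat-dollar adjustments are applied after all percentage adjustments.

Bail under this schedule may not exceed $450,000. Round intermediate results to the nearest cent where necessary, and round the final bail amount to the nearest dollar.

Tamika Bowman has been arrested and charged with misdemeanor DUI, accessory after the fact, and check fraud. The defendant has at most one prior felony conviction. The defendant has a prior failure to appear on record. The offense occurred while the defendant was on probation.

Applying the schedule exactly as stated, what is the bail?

Base amounts from the schedule: misdemeanor DUI $4,150; accessory after the fact $2,850; check fraud $2,750.
Stacking rule: sum of all bases. $4,150 + $2,850 + $2,750 = $9,750.
Net percentage adjustment: +30% +20% = +50%. $9,750 × 1.5 = $14,625.
$14,625 is within the $450,000 maximum.

$14,625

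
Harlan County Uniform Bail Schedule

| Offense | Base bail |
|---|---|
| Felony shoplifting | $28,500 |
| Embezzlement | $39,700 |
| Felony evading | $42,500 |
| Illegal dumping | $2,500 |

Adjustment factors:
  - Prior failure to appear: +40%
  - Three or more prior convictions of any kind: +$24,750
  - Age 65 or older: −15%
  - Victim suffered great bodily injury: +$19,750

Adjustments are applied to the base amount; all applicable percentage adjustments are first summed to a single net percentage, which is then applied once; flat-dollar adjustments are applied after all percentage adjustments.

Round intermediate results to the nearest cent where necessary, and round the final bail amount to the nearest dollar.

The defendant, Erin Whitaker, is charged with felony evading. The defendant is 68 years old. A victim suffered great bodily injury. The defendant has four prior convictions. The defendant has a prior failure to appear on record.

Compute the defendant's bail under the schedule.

$97,625

Base amounts from the schedule: felony evading $42,500.
Single charge. Combined base = $42,500.
Net percentage adjustment: +40% −15% = +25%. $42,500 × 1.25 = $53,125.
Three or more prior convictions of any kind (+$24,750 flat): $53,125 + $24,750 = $77,875.
Victim suffered great bodily injury (+$19,750 flat): $77,875 + $19,750 = $97,625.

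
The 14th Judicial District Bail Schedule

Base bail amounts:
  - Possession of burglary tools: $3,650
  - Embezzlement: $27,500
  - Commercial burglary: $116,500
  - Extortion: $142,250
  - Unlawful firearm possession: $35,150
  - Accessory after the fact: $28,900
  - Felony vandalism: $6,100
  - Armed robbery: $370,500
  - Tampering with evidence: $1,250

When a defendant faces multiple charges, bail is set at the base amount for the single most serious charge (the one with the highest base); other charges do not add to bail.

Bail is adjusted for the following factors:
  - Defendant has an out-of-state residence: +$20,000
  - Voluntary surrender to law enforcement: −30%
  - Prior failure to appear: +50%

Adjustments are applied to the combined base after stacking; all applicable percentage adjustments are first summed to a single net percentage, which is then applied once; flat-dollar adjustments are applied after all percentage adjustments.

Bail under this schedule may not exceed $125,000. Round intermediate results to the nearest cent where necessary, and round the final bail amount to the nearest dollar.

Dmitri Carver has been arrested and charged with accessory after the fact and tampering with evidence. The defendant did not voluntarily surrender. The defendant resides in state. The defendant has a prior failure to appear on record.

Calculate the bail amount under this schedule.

$43,350

Base amounts from the schedule: accessory after the fact $28,900; tampering with evidence $1,250.
Stacking rule: use the highest base only. Highest is accessory after the fact at $28,900. Combined base = $28,900.
Prior failure to appear (+50%): $28,900 × 1.5 = $43,350.
$43,350 is within the $125,000 maximum.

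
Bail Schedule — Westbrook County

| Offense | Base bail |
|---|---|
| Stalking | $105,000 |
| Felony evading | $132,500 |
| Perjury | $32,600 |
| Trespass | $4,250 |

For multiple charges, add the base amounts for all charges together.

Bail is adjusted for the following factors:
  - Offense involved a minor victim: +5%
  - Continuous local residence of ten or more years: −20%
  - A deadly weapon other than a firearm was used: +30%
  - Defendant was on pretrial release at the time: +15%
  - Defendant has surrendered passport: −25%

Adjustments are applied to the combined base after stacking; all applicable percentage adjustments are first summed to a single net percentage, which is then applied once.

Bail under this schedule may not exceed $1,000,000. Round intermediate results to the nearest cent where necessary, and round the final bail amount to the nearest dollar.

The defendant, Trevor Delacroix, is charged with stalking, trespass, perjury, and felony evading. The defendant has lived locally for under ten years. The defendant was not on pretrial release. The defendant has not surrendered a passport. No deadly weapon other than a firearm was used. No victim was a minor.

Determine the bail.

Base amounts from the schedule: stalking $105,000; trespass $4,250; perjury $32,600; felony evading $132,500.
Stacking rule: sum of all bases. $105,000 + $4,250 + $32,600 + $132,500 = $274,350.
No adjustment factors apply to this defendant.
$274,350 is within the $1,000,000 maximum.

$274,350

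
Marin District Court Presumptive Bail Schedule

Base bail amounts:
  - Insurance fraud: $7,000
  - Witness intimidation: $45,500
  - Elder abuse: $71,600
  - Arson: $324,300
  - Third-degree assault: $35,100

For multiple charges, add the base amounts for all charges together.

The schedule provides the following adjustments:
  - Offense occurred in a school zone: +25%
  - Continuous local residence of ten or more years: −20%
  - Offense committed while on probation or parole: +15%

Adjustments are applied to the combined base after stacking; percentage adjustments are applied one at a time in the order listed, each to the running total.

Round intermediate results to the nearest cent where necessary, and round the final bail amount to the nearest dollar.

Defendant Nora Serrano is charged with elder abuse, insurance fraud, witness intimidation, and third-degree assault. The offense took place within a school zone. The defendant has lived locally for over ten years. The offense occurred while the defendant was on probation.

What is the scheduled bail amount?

Base amounts from the schedule: elder abuse $71,600; insurance fraud $7,000; witness intimidation $45,500; third-degree assault $35,100.
Stacking rule: sum of all bases. $71,600 + $7,000 + $45,500 + $35,100 = $159,200.
Offense occurred in a school zone (+25%): $159,200 × 1.25 = $199,000.
Continuous local residence of ten or more years (−20%): $199,000 × 0.8 = $159,200.
Offense committed while on probation or parole (+15%): $159,200 × 1.15 = $183,080.

$183,080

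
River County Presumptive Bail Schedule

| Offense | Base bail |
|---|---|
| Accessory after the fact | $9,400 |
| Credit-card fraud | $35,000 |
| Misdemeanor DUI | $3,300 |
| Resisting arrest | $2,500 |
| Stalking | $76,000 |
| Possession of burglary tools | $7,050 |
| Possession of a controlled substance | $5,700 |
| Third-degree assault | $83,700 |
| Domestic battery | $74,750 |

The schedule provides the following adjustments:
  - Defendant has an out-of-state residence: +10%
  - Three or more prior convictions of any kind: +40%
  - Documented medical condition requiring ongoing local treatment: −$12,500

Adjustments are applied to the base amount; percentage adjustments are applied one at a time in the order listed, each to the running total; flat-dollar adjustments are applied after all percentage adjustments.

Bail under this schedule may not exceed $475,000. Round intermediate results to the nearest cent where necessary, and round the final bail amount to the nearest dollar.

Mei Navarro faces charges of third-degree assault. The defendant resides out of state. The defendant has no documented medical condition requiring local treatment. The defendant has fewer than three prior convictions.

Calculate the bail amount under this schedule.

$92,070

Base amounts from the schedule: third-degree assault $83,700.
Single charge. Combined base = $83,700.
Defendant has an out-of-state residence (+10%): $83,700 × 1.1 = $92,070.
$92,070 is within the $475,000 maximum.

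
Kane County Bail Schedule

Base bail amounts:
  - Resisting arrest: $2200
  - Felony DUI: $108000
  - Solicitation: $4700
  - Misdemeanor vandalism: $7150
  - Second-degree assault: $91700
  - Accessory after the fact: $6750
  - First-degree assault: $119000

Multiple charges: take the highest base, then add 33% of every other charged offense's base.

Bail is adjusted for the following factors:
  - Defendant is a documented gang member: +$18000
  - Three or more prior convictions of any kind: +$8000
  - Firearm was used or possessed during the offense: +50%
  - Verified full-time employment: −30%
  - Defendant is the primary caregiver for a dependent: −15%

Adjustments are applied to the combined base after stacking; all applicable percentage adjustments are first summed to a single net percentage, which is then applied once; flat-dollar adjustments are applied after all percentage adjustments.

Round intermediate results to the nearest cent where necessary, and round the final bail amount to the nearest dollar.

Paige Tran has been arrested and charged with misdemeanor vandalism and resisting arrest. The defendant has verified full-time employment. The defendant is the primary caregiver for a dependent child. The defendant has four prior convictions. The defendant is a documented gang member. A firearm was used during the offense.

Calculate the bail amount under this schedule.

Base amounts from the schedule: misdemeanor vandalism $7150; resisting arrest $2200.
Stacking rule: highest base plus 33% of each additional charge. Highest is misdemeanor vandalism at $7150. Additional: $2200 × 33% = $726. Combined base = $7150 + $726 = $7876.
Net percentage adjustment: +50% −30% −15% = +5%. $7876 × 1.05 = $8269.80.
Defendant is a documented gang member (+$18000 flat): $8269.80 + $18000 = $26269.80.
Three or more prior convictions of any kind (+$8000 flat): $26269.80 + $8000 = $34269.80.
Rounded to the nearest dollar: $34270.

$34270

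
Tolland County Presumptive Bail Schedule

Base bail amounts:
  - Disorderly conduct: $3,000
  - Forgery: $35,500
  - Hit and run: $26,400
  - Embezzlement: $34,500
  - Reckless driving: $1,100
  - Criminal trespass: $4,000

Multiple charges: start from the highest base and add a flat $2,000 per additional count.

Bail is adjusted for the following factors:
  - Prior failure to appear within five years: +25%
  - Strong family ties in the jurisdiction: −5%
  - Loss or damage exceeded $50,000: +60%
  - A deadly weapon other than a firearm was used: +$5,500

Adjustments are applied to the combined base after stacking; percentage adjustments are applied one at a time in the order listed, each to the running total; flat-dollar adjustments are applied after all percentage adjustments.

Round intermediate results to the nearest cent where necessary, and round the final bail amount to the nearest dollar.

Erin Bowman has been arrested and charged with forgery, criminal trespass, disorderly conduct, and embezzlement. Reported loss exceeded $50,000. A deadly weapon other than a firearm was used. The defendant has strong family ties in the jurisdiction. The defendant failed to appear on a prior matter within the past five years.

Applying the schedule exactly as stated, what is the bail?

$84,350

Base amounts from the schedule: forgery $35,500; criminal trespass $4,000; disorderly conduct $3,000; embezzlement $34,500.
Stacking rule: highest base plus $2,000 per additional charge. Highest is forgery at $35,500; 3 additional charges → +$6,000. Combined base = $41,500.
Prior failure to appear within five years (+25%): $41,500 × 1.25 = $51,875.
Strong family ties in the jurisdiction (−5%): $51,875 × 0.95 = $49,281.25.
Loss or damage exceeded $50,000 (+60%): $49,281.25 × 1.6 = $78,850.
A deadly weapon other than a firearm was used (+$5,500 flat): $78,850 + $5,500 = $84,350.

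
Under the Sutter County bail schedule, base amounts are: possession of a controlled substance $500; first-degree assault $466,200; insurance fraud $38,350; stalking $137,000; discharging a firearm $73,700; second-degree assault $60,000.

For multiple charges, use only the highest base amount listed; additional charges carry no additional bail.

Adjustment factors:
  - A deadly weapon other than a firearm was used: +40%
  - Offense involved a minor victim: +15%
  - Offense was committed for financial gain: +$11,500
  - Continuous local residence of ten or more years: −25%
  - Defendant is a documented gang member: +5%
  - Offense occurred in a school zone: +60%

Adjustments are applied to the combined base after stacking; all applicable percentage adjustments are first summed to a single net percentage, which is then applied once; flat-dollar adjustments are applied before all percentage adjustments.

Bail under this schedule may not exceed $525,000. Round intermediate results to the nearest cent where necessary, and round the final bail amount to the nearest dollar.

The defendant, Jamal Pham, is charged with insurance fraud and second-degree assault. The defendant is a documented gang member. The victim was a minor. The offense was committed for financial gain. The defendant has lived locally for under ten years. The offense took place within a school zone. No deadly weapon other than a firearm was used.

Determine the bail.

$128,700

Base amounts from the schedule: insurance fraud $38,350; second-degree assault $60,000.
Stacking rule: use the highest base only. Highest is second-degree assault at $60,000. Combined base = $60,000.
Offense was committed for financial gain (+$11,500 flat): $60,000 + $11,500 = $71,500.
Net percentage adjustment: +15% +5% +60% = +80%. $71,500 × 1.8 = $128,700.
$128,700 is within the $525,000 maximum.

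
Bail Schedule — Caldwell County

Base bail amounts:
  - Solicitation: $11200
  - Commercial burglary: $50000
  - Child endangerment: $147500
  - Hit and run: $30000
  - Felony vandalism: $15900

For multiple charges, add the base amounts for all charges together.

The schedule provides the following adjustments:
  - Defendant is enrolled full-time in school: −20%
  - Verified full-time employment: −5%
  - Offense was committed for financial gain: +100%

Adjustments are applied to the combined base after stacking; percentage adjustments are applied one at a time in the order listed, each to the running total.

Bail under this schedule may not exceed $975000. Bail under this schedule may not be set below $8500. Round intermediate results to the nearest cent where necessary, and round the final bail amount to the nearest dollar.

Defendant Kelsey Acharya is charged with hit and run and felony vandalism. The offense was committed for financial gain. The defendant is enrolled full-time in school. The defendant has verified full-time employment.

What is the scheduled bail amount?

$69768

Base amounts from the schedule: hit and run $30000; felony vandalism $15900.
Stacking rule: sum of all bases. $30000 + $15900 = $45900.
Defendant is enrolled full-time in school (−20%): $45900 × 0.8 = $36720.
Verified full-time employment (−5%): $36720 × 0.95 = $34884.
Offense was committed for financial gain (+100%): $34884 × 2 = $69768.
$69768 is within the $975000 maximum.
$69768 is at or above the $8500 minimum.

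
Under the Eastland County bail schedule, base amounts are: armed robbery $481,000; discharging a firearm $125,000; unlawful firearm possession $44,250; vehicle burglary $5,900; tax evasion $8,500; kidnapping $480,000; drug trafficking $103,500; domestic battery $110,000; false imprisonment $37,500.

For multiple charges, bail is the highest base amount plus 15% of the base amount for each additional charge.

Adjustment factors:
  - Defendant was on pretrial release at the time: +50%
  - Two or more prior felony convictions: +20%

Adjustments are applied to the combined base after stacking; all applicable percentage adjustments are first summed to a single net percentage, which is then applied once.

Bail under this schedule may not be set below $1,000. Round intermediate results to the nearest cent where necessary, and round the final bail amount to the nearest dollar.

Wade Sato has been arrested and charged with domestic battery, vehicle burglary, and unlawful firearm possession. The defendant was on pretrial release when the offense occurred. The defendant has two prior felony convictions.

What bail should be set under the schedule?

$199,788

Base amounts from the schedule: domestic battery $110,000; vehicle burglary $5,900; unlawful firearm possession $44,250.
Stacking rule: highest base plus 15% of each additional charge. Highest is domestic battery at $110,000. Additional: $5,900 × 15% = $885; $44,250 × 15% = $6,637.50. Combined base = $110,000 + $7,522.50 = $117,522.50.
Net percentage adjustment: +50% +20% = +70%. $117,522.50 × 1.7 = $199,788.25.
$199,788.25 is at or above the $1,000 minimum.
Rounded to the nearest dollar: $199,788.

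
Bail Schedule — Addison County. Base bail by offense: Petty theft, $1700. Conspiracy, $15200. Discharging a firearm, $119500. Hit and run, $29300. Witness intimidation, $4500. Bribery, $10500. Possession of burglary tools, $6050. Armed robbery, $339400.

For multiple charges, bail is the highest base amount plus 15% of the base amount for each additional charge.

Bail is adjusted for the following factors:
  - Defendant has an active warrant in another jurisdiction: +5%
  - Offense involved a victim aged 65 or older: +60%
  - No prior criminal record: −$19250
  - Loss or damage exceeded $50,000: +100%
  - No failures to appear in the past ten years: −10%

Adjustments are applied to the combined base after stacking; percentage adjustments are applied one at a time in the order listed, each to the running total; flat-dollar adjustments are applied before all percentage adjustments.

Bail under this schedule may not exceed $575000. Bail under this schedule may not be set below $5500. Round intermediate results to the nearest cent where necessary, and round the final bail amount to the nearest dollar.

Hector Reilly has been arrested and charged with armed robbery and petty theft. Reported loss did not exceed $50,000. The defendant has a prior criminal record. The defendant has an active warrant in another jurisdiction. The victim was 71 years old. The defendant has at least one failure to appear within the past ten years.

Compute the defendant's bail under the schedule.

Base amounts from the schedule: armed robbery $339400; petty theft $1700.
Stacking rule: highest base plus 15% of each additional charge. Highest is armed robbery at $339400. Additional: $1700 × 15% = $255. Combined base = $339400 + $255 = $339655.
Defendant has an active warrant in another jurisdiction (+5%): $339655 × 1.05 = $356637.75.
Offense involved a victim aged 65 or older (+60%): $356637.75 × 1.6 = $570620.40.
$570620.40 is within the $575000 maximum.
$570620.40 is at or above the $5500 minimum.
Rounded to the nearest dollar: $570620.

$570620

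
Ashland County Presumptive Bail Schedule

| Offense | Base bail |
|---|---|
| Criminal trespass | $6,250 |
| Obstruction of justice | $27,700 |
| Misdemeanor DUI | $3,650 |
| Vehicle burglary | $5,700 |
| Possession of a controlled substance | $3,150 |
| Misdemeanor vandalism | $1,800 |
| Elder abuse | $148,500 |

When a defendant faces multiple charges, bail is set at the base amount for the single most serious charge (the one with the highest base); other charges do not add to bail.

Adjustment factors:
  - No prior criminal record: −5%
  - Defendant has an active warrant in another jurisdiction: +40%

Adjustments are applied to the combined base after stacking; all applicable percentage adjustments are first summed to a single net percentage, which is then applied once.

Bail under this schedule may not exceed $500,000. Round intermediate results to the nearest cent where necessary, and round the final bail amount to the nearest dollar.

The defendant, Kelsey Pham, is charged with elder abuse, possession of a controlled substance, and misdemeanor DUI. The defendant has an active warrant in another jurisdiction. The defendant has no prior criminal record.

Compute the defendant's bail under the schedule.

$200,475

Base amounts from the schedule: elder abuse $148,500; possession of a controlled substance $3,150; misdemeanor DUI $3,650.
Stacking rule: use the highest base only. Highest is elder abuse at $148,500. Combined base = $148,500.
Net percentage adjustment: −5% +40% = +35%. $148,500 × 1.35 = $200,475.
$200,475 is within the $500,000 maximum.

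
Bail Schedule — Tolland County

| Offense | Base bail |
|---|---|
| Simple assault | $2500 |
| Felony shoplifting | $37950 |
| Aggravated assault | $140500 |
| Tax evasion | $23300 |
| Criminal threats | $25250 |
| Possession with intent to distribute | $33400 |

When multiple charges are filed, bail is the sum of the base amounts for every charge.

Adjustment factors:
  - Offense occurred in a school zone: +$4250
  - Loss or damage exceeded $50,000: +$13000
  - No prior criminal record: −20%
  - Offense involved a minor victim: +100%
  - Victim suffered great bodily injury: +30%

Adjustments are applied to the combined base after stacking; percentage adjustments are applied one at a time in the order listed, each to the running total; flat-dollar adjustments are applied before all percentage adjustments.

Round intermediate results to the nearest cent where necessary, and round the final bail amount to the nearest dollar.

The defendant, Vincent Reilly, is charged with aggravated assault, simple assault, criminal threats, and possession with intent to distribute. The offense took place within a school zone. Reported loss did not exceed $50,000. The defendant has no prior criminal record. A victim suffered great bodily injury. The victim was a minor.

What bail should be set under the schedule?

$428272

Base amounts from the schedule: aggravated assault $140500; simple assault $2500; criminal threats $25250; possession with intent to distribute $33400.
Stacking rule: sum of all bases. $140500 + $2500 + $25250 + $33400 = $201650.
Offense occurred in a school zone (+$4250 flat): $201650 + $4250 = $205900.
No prior criminal record (−20%): $205900 × 0.8 = $164720.
Offense involved a minor victim (+100%): $164720 × 2 = $329440.
Victim suffered great bodily injury (+30%): $329440 × 1.3 = $428272.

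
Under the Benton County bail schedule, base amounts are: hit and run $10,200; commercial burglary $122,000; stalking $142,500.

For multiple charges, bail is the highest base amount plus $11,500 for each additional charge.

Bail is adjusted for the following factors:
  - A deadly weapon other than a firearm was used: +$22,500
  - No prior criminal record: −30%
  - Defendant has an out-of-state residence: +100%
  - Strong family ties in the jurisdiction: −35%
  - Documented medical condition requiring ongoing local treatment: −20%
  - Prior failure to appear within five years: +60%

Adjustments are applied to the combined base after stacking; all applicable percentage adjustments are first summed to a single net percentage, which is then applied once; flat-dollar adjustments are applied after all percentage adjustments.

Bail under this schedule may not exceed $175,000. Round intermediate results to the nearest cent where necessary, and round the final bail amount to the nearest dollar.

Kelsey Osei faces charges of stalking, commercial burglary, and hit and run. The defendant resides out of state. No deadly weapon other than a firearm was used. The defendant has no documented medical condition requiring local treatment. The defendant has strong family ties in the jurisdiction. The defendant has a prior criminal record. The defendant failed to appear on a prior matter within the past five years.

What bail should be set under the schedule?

$175,000

Base amounts from the schedule: stalking $142,500; commercial burglary $122,000; hit and run $10,200.
Stacking rule: highest base plus $11,500 per additional charge. Highest is stalking at $142,500; 2 additional charges → +$23,000. Combined base = $165,500.
Net percentage adjustment: +100% −35% +60% = +125%. $165,500 × 2.25 = $372,375.
Result $372,375 exceeds the maximum of $175,000; bail is capped at $175,000.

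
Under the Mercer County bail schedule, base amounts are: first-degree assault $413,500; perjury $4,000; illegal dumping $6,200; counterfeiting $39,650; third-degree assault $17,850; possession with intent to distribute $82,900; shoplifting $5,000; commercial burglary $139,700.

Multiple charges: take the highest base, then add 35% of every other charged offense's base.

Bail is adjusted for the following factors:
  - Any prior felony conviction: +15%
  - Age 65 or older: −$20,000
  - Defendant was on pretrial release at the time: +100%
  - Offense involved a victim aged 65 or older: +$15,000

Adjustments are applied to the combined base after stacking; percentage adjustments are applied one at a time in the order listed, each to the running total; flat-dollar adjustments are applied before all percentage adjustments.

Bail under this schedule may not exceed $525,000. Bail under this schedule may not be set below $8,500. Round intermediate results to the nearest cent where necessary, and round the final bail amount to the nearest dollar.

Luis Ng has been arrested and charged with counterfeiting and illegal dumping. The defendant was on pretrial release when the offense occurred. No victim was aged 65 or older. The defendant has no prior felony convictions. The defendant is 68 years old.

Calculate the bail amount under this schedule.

Base amounts from the schedule: counterfeiting $39,650; illegal dumping $6,200.
Stacking rule: highest base plus 35% of each additional charge. Highest is counterfeiting at $39,650. Additional: $6,200 × 35% = $2,170. Combined base = $39,650 + $2,170 = $41,820.
Age 65 or older (−$20,000 flat): $41,820 − $20,000 = $21,820.
Defendant was on pretrial release at the time (+100%): $21,820 × 2 = $43,640.
$43,640 is within the $525,000 maximum.
$43,640 is at or above the $8,500 minimum.

$43,640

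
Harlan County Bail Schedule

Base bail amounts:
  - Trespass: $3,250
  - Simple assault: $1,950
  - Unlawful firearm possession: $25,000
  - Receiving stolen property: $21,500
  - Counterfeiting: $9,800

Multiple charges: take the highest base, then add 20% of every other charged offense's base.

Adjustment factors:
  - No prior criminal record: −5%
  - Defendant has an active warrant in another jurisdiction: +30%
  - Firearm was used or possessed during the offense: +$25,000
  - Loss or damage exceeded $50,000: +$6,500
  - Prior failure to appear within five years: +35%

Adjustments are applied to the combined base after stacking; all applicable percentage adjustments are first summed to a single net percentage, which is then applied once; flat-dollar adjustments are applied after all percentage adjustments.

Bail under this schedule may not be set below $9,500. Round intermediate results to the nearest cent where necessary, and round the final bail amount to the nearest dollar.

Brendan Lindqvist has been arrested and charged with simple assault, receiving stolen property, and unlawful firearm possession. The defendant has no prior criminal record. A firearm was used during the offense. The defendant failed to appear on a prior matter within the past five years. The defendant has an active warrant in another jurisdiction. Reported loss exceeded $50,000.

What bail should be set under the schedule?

$79,004

Base amounts from the schedule: simple assault $1,950; receiving stolen property $21,500; unlawful firearm possession $25,000.
Stacking rule: highest base plus 20% of each additional charge. Highest is unlawful firearm possession at $25,000. Additional: $1,950 × 20% = $390; $21,500 × 20% = $4,300. Combined base = $25,000 + $4,690 = $29,690.
Net percentage adjustment: −5% +30% +35% = +60%. $29,690 × 1.6 = $47,504.
Firearm was used or possessed during the offense (+$25,000 flat): $47,504 + $25,000 = $72,504.
Loss or damage exceeded $50,000 (+$6,500 flat): $72,504 + $6,500 = $79,004.
$79,004 is at or above the $9,500 minimum.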